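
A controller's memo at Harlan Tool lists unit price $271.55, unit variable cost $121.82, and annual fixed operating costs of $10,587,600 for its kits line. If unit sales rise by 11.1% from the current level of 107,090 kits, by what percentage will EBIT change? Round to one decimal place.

Contribution at this volume is 107,090 × $149.73 = $16,034,585.70.
Operating income = contribution − fixed costs = $16,034,585.70 − $10,587,600 = $5,446,985.70.
So DOL = total CM / EBIT = $16,034,585.70 / $5,446,985.70 = 2.9438.
Operating income changes by 2.9438 × +11.1% = +32.7%.

+32.7%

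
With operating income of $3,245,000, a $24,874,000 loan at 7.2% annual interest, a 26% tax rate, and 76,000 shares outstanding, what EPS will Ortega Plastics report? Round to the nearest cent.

$14.16

Interest = $1,790,928.00, so EBT = $3,245,000 − $1,790,928.00 = $1,454,072.00.
After tax at 26%: net income = $1,454,072.00 × 0.74 = $1,076,013.28.
Per share: $1,076,013.28 / 76,000 shares = $14.16.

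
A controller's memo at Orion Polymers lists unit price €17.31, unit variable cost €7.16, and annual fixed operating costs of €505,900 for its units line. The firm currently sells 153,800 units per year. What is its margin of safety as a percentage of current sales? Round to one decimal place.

Each unit contributes €17.31 − €7.16 = €10.15. Break-even units = €505,900 ÷ €10.15 = 49,842.36; break-even revenue = 49,842.36 × €17.31 = €862,771.33.
Current sales = 153,800 × €17.31 = €2,662,278.00.
Margin of safety = (€2,662,278.00 − €862,771.33) ÷ €2,662,278.00 = 67.6%.

67.6%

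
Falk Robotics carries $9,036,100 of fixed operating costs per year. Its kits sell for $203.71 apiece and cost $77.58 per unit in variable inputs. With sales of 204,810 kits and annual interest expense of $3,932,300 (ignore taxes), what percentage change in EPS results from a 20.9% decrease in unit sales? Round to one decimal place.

-42.0%

Total contribution margin = 204,810 × $126.13 = $25,832,685.30.
EBIT = $25,832,685.30 − $9,036,100 = $16,796,585.30.
Interest = $3,932,300.00, so EBIT − I = $12,864,285.30.
Degree of combined leverage = contribution ÷ (EBIT − I) = $25,832,685.30 ÷ $12,864,285.30 = 2.0081.
%ΔEPS = DCL × %ΔSales = 2.0081 × -20.9% = -42.0%.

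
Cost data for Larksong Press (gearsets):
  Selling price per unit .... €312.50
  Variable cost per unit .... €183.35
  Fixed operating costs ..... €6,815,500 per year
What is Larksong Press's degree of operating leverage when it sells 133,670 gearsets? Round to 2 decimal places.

1.65

Contribution at this volume is 133,670 × €129.15 = €17,263,480.50.
Subtracting fixed costs: EBIT = €17,263,480.50 − €6,815,500 = €10,447,980.50.
So DOL = total CM / EBIT = €17,263,480.50 / €10,447,980.50 = 1.6523.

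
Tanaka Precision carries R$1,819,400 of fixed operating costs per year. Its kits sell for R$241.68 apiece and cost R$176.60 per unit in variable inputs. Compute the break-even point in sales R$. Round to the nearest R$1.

R$6,756,493

CM per unit = R$241.68 − R$176.60 = R$65.08; CM ratio = R$65.08 / R$241.68 = 0.2693.
Break-even revenue = fixed costs × price ÷ CM = R$1,819,400 × R$241.68 ÷ R$65.08 = R$6,756,493.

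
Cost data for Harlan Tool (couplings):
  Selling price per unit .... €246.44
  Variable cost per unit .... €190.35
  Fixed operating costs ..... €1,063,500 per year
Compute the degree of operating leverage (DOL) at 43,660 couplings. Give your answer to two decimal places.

1.77

Total contribution margin = 43,660 × €56.09 = €2,448,889.40.
EBIT = €2,448,889.40 − €1,063,500 = €1,385,389.40.
So DOL = total CM / EBIT = €2,448,889.40 / €1,385,389.40 = 1.7677.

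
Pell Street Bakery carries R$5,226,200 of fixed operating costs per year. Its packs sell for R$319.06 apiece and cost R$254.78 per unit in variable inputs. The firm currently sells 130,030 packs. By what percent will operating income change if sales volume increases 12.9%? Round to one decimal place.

+34.4%

Contribution at this volume is 130,030 × R$64.28 = R$8,358,328.40.
EBIT = R$8,358,328.40 − R$5,226,200 = R$3,132,128.40.
DOL = contribution ÷ EBIT = R$8,358,328.40 ÷ R$3,132,128.40 = 2.6686.
Operating income changes by 2.6686 × +12.9% = +34.4%.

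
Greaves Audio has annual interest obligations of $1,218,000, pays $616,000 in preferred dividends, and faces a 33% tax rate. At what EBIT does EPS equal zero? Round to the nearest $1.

Grossing the preferred dividend up to pre-tax terms: $616,000 / (1 − 0.33) = $919,402.99.
Financial break-even EBIT = interest + D_p ÷ (1 − t) = $1,218,000 + $919,402.99 = $2,137,402.99.

$2,137,403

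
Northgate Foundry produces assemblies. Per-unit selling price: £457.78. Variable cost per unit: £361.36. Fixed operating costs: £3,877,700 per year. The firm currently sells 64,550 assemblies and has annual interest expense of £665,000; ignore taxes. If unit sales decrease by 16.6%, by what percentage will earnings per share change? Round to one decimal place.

-61.5%

Contribution at this volume is 64,550 × £96.42 = £6,223,911.00.
Operating income = contribution − fixed costs = £6,223,911.00 − £3,877,700 = £2,346,211.00.
Interest = £665,000.00, so EBIT − I = £1,681,211.00.
DCL = total CM / (EBIT − I) = £6,223,911.00 / £1,681,211.00 = 3.7020.
EPS therefore changes by 3.7020 × (-16.6%) = -61.5%.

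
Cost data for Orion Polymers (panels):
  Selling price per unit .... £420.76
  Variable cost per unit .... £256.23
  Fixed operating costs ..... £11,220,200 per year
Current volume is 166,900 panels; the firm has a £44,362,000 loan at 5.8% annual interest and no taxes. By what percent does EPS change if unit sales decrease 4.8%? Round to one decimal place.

-9.6%

Contribution at this volume is 166,900 × £164.53 = £27,460,057.00.
Operating income = contribution − fixed costs = £27,460,057.00 − £11,220,200 = £16,239,857.00.
Interest = £2,572,996.00, so EBIT − I = £13,666,861.00.
DCL = total CM / (EBIT − I) = £27,460,057.00 / £13,666,861.00 = 2.0092.
%ΔEPS = DCL × %ΔSales = 2.0092 × -4.8% = -9.6%.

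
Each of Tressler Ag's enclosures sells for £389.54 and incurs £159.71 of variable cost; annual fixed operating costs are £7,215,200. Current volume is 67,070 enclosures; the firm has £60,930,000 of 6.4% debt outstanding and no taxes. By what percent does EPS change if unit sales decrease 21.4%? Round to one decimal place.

-76.7%

Contribution at this volume is 67,070 × £229.83 = £15,414,698.10.
Subtracting fixed costs: EBIT = £15,414,698.10 − £7,215,200 = £8,199,498.10.
Interest = £3,899,520.00, so EBIT − I = £4,299,978.10.
Degree of combined leverage = contribution ÷ (EBIT − I) = £15,414,698.10 ÷ £4,299,978.10 = 3.5848.
%ΔEPS = DCL × %ΔSales = 3.5848 × -21.4% = -76.7%.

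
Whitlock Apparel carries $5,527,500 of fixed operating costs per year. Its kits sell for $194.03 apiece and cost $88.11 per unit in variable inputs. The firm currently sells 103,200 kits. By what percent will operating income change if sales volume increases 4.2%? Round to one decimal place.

+8.5%

At 103,200 units, contribution = 103,200 × $105.92 = $10,930,944.00.
Subtracting fixed costs: EBIT = $10,930,944.00 − $5,527,500 = $5,403,444.00.
Degree of operating leverage = $10,930,944.00 / $5,403,444.00 = 2.0230.
Operating income changes by 2.0230 × +4.2% = +8.5%.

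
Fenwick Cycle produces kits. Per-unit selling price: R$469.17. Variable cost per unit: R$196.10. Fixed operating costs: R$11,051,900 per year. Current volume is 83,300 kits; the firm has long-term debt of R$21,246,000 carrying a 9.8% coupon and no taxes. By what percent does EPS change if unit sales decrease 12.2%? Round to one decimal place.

-28.9%

Contribution at this volume is 83,300 × R$273.07 = R$22,746,731.00.
Subtracting fixed costs: EBIT = R$22,746,731.00 − R$11,051,900 = R$11,694,831.00.
Interest = R$2,082,108.00, so EBIT − I = R$9,612,723.00.
Degree of combined leverage = contribution ÷ (EBIT − I) = R$22,746,731.00 ÷ R$9,612,723.00 = 2.3663.
EPS therefore changes by 2.3663 × (-12.2%) = -28.9%.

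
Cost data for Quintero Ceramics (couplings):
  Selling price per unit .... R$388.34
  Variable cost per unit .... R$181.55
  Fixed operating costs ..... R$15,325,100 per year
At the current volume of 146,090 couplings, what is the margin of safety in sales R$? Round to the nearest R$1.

Unit CM = price − variable cost = R$388.34 − R$181.55 = R$206.79. Break-even units = R$15,325,100 ÷ R$206.79 = 74,109.48; break-even revenue = 74,109.48 × R$388.34 = R$28,779,676.65.
Actual sales revenue = 146,090 × R$388.34 = R$56,732,590.60.
Margin of safety = R$56,732,590.60 − R$28,779,676.65 = R$27,952,914.

R$27,952,914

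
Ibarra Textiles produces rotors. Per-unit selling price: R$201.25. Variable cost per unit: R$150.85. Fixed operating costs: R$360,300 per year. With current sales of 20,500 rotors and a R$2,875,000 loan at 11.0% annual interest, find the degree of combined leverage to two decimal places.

Total contribution margin = 20,500 × R$50.40 = R$1,033,200.00.
Subtracting fixed costs: EBIT = R$1,033,200.00 − R$360,300 = R$672,900.00. Interest = R$316,250.00, so EBIT − I = R$356,650.00.
DCL = contribution ÷ (EBIT − I) = R$1,033,200.00 ÷ R$356,650.00 = 2.8970.

2.90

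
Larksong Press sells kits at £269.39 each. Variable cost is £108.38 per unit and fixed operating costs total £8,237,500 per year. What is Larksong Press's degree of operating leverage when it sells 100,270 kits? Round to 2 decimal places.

Contribution at this volume is 100,270 × £161.01 = £16,144,472.70.
Operating income = contribution − fixed costs = £16,144,472.70 − £8,237,500 = £7,906,972.70.
Degree of operating leverage = £16,144,472.70 / £7,906,972.70 = 2.0418.

2.04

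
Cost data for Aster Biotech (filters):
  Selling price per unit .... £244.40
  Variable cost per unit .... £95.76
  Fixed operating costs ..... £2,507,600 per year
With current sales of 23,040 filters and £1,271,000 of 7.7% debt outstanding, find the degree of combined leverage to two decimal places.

At 23,040 units, contribution = 23,040 × £148.64 = £3,424,665.60.
Subtracting fixed costs: EBIT = £3,424,665.60 − £2,507,600 = £917,065.60. Interest = £97,867.00, so EBIT − I = £819,198.60.
Degree of total leverage = total CM / (EBIT − interest) = £3,424,665.60 / £819,198.60 = 4.1805.

4.18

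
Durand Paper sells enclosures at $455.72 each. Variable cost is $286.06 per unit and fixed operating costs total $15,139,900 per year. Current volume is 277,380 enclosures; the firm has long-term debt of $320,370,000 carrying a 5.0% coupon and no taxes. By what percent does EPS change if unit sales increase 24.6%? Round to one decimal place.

+72.8%

Total contribution margin = 277,380 × $169.66 = $47,060,290.80.
Subtracting fixed costs: EBIT = $47,060,290.80 − $15,139,900 = $31,920,390.80.
After interest of $16,018,500.00, pre-tax earnings = $15,901,890.80.
DCL = total CM / (EBIT − I) = $47,060,290.80 / $15,901,890.80 = 2.9594.
%ΔEPS = DCL × %ΔSales = 2.9594 × +24.6% = +72.8%.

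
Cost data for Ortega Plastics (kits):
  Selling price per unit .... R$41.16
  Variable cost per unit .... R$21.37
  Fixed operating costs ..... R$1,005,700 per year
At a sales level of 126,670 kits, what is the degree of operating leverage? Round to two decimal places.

1.67

At 126,670 units, contribution = 126,670 × R$19.79 = R$2,506,799.30.
EBIT = R$2,506,799.30 − R$1,005,700 = R$1,501,099.30.
So DOL = total CM / EBIT = R$2,506,799.30 / R$1,501,099.30 = 1.6700.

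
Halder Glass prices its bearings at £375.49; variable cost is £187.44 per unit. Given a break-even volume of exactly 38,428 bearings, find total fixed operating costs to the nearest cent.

£7,226,385.40

Unit CM = price − variable cost = £375.49 − £187.44 = £188.05.
Since BE = FC / CM, FC = 38,428 × £188.05 = £7,226,385.40.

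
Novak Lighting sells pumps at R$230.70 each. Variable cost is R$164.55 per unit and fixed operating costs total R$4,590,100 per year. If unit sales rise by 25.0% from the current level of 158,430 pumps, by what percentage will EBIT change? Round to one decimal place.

+44.5%

Total contribution margin = 158,430 × R$66.15 = R$10,480,144.50.
EBIT = R$10,480,144.50 − R$4,590,100 = R$5,890,044.50.
So DOL = total CM / EBIT = R$10,480,144.50 / R$5,890,044.50 = 1.7793.
%ΔEBIT = DOL × %ΔSales = 1.7793 × +25.0% = +44.5%.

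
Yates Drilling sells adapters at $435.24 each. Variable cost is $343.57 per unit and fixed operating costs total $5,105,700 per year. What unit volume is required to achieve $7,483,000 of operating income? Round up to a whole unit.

137,327 adapters

Unit CM = price − variable cost = $435.24 − $343.57 = $91.67.
Need Q such that Q × $91.67 − $5,105,700 = $7,483,000, i.e. Q = $12,588,700 / $91.67 = 137,326.28 → 137,327.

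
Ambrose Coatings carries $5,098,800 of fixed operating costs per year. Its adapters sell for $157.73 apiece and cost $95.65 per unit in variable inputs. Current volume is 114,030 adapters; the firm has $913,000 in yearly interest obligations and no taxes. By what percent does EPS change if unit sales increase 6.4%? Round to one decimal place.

At 114,030 units, contribution = 114,030 × $62.08 = $7,078,982.40.
EBIT = $7,078,982.40 − $5,098,800 = $1,980,182.40.
After interest of $913,000.00, pre-tax earnings = $1,067,182.40.
Degree of combined leverage = contribution ÷ (EBIT − I) = $7,078,982.40 ÷ $1,067,182.40 = 6.6333.
EPS therefore changes by 6.6333 × (+6.4%) = +42.5%.

+42.5%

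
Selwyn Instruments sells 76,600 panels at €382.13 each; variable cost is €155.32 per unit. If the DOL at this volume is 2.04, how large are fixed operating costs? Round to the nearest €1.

Contribution at this volume is 76,600 × €226.81 = €17,373,646.00.
Since DOL = CM ÷ EBIT, EBIT = €17,373,646.00 ÷ 2.04 = €8,516,493.14.
And FC = contribution − EBIT = €17,373,646.00 − €8,516,493.14 = €8,857,153.

€8,857,153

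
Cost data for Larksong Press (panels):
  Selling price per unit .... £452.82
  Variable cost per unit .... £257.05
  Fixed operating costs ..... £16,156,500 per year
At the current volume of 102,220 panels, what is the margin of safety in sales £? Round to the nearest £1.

Unit CM = price − variable cost = £452.82 − £257.05 = £195.77. Break-even units = £16,156,500 ÷ £195.77 = 82,527.97; break-even revenue = 82,527.97 × £452.82 = £37,370,313.79.
Actual sales revenue = 102,220 × £452.82 = £46,287,260.40.
Margin of safety = £46,287,260.40 − £37,370,313.79 = £8,916,947.

£8,916,947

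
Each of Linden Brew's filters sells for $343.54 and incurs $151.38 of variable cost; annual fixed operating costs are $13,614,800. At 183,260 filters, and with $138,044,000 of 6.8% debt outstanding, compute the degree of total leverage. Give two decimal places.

At 183,260 units, contribution = 183,260 × $192.16 = $35,215,241.60.
Operating income = contribution − fixed costs = $35,215,241.60 − $13,614,800 = $21,600,441.60. Interest = $9,386,992.00.
DOL = $35,215,241.60 ÷ $21,600,441.60 = 1.6303; DFL = $21,600,441.60 ÷ $12,213,449.60 = 1.7686.
DCL = DOL × DFL = 1.6303 × 1.7686 = 2.8833.

2.88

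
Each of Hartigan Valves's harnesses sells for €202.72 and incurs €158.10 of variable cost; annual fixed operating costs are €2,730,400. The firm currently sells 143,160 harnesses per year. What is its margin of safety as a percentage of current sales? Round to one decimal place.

57.3%

Contribution margin per unit = €202.72 − €158.10 = €44.62. Break-even units = €2,730,400 ÷ €44.62 = 61,192.29; break-even revenue = 61,192.29 × €202.72 = €12,404,901.12.
Actual sales revenue = 143,160 × €202.72 = €29,021,395.20.
Margin of safety = (€29,021,395.20 − €12,404,901.12) ÷ €29,021,395.20 = 57.3%.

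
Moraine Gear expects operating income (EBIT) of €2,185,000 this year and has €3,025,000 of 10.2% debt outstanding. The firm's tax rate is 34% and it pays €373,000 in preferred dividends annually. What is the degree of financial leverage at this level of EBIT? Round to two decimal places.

1.67

Interest = €308,550.00.
Pre-tax preferred-dividend burden = €373,000 ÷ (1 − 0.34) = €565,151.52.
DFL = EBIT ÷ [EBIT − I − D_p/(1−t)] = €2,185,000 ÷ [€2,185,000 − €308,550.00 − €565,151.52] = €2,185,000 ÷ €1,311,298.48 = 1.6663.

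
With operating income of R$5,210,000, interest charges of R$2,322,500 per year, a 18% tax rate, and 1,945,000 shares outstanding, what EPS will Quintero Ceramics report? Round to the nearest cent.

Pre-tax income = R$5,210,000 − R$2,322,500.00 = R$2,887,500.00.
After tax at 18%: net income = R$2,887,500.00 × 0.82 = R$2,367,750.00.
Per share: R$2,367,750.00 / 1,945,000 shares = R$1.22.

R$1.22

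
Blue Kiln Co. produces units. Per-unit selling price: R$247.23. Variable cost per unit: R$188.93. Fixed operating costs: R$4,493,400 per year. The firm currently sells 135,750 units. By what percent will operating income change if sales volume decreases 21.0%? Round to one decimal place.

At 135,750 units, contribution = 135,750 × R$58.30 = R$7,914,225.00.
EBIT = R$7,914,225.00 − R$4,493,400 = R$3,420,825.00.
DOL = contribution ÷ EBIT = R$7,914,225.00 ÷ R$3,420,825.00 = 2.3135.
%ΔEBIT = DOL × %ΔSales = 2.3135 × -21.0% = -48.6%.

-48.6%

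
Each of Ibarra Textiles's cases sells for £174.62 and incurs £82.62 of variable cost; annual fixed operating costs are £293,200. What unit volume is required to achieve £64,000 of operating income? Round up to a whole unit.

Unit CM = price − variable cost = £174.62 − £82.62 = £92.00.
Units = (FC + target) / CM = (£293,200 + £64,000) / £92.00 = 3,882.61, so 3,883 cases.

3,883 cases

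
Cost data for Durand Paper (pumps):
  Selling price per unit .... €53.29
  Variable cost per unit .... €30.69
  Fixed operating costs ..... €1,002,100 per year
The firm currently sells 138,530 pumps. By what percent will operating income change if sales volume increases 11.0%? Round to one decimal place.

At 138,530 units, contribution = 138,530 × €22.60 = €3,130,778.00.
EBIT = €3,130,778.00 − €1,002,100 = €2,128,678.00.
DOL = contribution ÷ EBIT = €3,130,778.00 ÷ €2,128,678.00 = 1.4708.
Operating income changes by 1.4708 × +11.0% = +16.2%.

+16.2%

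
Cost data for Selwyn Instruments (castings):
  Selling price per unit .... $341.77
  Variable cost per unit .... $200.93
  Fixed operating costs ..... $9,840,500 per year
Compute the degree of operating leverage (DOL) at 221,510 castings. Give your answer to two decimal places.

1.46

Total contribution margin = 221,510 × $140.84 = $31,197,468.40.
EBIT = $31,197,468.40 − $9,840,500 = $21,356,968.40.
Degree of operating leverage = $31,197,468.40 / $21,356,968.40 = 1.4608.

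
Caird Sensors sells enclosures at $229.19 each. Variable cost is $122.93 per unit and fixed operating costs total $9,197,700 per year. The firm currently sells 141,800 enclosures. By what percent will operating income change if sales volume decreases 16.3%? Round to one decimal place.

-41.8%

Contribution at this volume is 141,800 × $106.26 = $15,067,668.00.
Operating income = contribution − fixed costs = $15,067,668.00 − $9,197,700 = $5,869,968.00.
DOL = contribution ÷ EBIT = $15,067,668.00 ÷ $5,869,968.00 = 2.5669.
Operating income changes by 2.5669 × -16.3% = -41.8%.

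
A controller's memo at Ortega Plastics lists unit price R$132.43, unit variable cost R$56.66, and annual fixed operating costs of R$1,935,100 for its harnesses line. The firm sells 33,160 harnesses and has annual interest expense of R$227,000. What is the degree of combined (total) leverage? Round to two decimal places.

At 33,160 units, contribution = 33,160 × R$75.77 = R$2,512,533.20.
Operating income = contribution − fixed costs = R$2,512,533.20 − R$1,935,100 = R$577,433.20. Interest = R$227,000.00, so EBIT − I = R$350,433.20.
DCL = contribution ÷ (EBIT − I) = R$2,512,533.20 ÷ R$350,433.20 = 7.1698.

7.17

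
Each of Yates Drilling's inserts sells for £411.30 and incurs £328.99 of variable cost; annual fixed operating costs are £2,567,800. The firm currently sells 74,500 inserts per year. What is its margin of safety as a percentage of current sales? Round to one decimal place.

Contribution margin per unit = £411.30 − £328.99 = £82.31. Break-even units = £2,567,800 ÷ £82.31 = 31,196.70; break-even revenue = 31,196.70 × £411.30 = £12,831,200.83.
Current sales = 74,500 × £411.30 = £30,641,850.00.
Margin of safety = (£30,641,850.00 − £12,831,200.83) ÷ £30,641,850.00 = 58.1%.

58.1%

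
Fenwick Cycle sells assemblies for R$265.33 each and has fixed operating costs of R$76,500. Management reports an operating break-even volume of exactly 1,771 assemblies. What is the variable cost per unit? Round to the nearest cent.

At break-even, FC = Q × (P − VC), so P − VC = R$76,500 ÷ 1,771 = R$43.1959.
Variable cost per unit = R$265.33 − R$43.1959 = R$222.13.

R$222.13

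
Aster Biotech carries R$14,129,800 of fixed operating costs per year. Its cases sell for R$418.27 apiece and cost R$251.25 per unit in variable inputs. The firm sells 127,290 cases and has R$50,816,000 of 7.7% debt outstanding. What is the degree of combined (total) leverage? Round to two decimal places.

Total contribution margin = 127,290 × R$167.02 = R$21,259,975.80.
Subtracting fixed costs: EBIT = R$21,259,975.80 − R$14,129,800 = R$7,130,175.80. Interest = R$3,912,832.00.
DOL = R$21,259,975.80 ÷ R$7,130,175.80 = 2.9817; DFL = R$7,130,175.80 ÷ R$3,217,343.80 = 2.2162.
DCL = DOL × DFL = 2.9817 × 2.2162 = 6.6080.

6.61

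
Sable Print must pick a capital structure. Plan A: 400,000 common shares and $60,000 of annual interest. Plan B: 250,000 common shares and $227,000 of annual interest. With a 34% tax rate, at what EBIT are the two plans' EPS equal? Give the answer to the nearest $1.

$505,333

Set EPS_A = EPS_B: (EBIT − $60,000)(1 − 0.34) ÷ 400,000 = (EBIT − $227,000)(1 − 0.34) ÷ 250,000.
The (1 − t) factor cancels: (EBIT − 60,000) × 250,000 = (EBIT − 227,000) × 400,000.
Solving, EBIT = (227,000·400,000 − 60,000·250,000) / (400,000 − 250,000) = 75,800,000,000 / 150,000 = 505,333.33.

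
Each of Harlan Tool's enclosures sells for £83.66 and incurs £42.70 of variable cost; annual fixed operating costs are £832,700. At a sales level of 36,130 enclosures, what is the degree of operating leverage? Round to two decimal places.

At 36,130 units, contribution = 36,130 × £40.96 = £1,479,884.80.
Subtracting fixed costs: EBIT = £1,479,884.80 − £832,700 = £647,184.80.
So DOL = total CM / EBIT = £1,479,884.80 / £647,184.80 = 2.2866.

2.29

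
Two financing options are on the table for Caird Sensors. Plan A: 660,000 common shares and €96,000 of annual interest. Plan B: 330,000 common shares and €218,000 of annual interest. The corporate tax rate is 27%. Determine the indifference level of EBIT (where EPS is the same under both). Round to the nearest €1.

€340,000

At indifference, (EBIT − 96,000)(1 − t)/660,000 = (EBIT − 218,000)(1 − t)/330,000.
The (1 − t) factor cancels: (EBIT − 96,000) × 330,000 = (EBIT − 218,000) × 660,000.
Solving, EBIT = (218,000·660,000 − 96,000·330,000) / (660,000 − 330,000) = 112,200,000,000 / 330,000 = 340,000.00.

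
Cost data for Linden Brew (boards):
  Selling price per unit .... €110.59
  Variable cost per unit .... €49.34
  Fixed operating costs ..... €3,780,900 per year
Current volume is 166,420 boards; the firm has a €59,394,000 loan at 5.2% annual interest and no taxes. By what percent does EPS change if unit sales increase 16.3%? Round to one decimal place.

+50.0%

Total contribution margin = 166,420 × €61.25 = €10,193,225.00.
Subtracting fixed costs: EBIT = €10,193,225.00 − €3,780,900 = €6,412,325.00.
After interest of €3,088,488.00, pre-tax earnings = €3,323,837.00.
Degree of combined leverage = contribution ÷ (EBIT − I) = €10,193,225.00 ÷ €3,323,837.00 = 3.0667.
EPS therefore changes by 3.0667 × (+16.3%) = +50.0%.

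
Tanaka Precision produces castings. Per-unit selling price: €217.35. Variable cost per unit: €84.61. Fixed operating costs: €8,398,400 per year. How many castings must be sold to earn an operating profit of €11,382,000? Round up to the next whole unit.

Each unit contributes €217.35 − €84.61 = €132.74.
Need Q such that Q × €132.74 − €8,398,400 = €11,382,000, i.e. Q = €19,780,400 / €132.74 = 149,016.12 → 149,017.

149,017 castings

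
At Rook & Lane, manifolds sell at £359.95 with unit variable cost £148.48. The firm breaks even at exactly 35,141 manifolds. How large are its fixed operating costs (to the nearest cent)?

£7,431,267.27

Contribution margin per unit = £359.95 − £148.48 = £211.47.
Fixed costs = break-even units × CM = 35,141 × £211.47 = £7,431,267.27.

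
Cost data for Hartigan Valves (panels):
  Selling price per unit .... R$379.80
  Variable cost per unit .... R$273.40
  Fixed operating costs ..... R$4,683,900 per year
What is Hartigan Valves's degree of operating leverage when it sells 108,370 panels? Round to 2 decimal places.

Contribution at this volume is 108,370 × R$106.40 = R$11,530,568.00.
EBIT = R$11,530,568.00 − R$4,683,900 = R$6,846,668.00.
DOL = contribution ÷ EBIT = R$11,530,568.00 ÷ R$6,846,668.00 = 1.6841.

1.68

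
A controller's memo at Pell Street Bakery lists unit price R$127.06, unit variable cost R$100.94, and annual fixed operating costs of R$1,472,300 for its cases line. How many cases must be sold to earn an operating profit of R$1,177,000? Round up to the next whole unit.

Unit CM = price − variable cost = R$127.06 − R$100.94 = R$26.12.
Units = (FC + target) / CM = (R$1,472,300 + R$1,177,000) / R$26.12 = 101,428.02, so 101,429 cases.

101,429 cases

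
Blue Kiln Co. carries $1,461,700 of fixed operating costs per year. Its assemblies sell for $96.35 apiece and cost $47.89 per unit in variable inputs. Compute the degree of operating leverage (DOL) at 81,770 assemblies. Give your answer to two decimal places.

Total contribution margin = 81,770 × $48.46 = $3,962,574.20.
EBIT = $3,962,574.20 − $1,461,700 = $2,500,874.20.
So DOL = total CM / EBIT = $3,962,574.20 / $2,500,874.20 = 1.5845.

1.58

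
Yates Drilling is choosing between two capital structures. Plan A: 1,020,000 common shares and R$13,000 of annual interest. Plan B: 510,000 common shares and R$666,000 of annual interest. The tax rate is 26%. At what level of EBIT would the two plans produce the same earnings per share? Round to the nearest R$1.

At indifference, (EBIT − 13,000)(1 − t)/1,020,000 = (EBIT − 666,000)(1 − t)/510,000.
The (1 − t) factor cancels: (EBIT − 13,000) × 510,000 = (EBIT − 666,000) × 1,020,000.
EBIT × (1,020,000 − 510,000) = 666,000 × 1,020,000 − 13,000 × 510,000 = 672,690,000,000, so EBIT = 672,690,000,000 ÷ 510,000 = 1,319,000.00.

R$1,319,000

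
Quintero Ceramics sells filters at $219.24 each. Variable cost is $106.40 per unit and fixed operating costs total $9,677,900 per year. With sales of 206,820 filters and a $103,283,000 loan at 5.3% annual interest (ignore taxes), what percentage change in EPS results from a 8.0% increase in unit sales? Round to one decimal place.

Total contribution margin = 206,820 × $112.84 = $23,337,568.80.
Subtracting fixed costs: EBIT = $23,337,568.80 − $9,677,900 = $13,659,668.80.
Interest = $5,473,999.00, so EBIT − I = $8,185,669.80.
DCL = total CM / (EBIT − I) = $23,337,568.80 / $8,185,669.80 = 2.8510.
EPS therefore changes by 2.8510 × (+8.0%) = +22.8%.

+22.8%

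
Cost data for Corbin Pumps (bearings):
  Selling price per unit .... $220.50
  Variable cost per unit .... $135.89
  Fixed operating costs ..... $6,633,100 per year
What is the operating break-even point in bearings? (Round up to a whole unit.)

Contribution margin per unit = $220.50 − $135.89 = $84.61.
Break-even Q = $6,633,100 / $84.61 = 78,396.17 → 78,397 bearings.

78,397 bearings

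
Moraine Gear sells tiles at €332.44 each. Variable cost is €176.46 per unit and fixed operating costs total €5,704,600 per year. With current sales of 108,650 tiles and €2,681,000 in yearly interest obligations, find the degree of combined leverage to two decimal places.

Contribution at this volume is 108,650 × €155.98 = €16,947,227.00.
EBIT = €16,947,227.00 − €5,704,600 = €11,242,627.00. Interest = €2,681,000.00, so EBIT − I = €8,561,627.00.
DCL = contribution ÷ (EBIT − I) = €16,947,227.00 ÷ €8,561,627.00 = 1.9794.

1.98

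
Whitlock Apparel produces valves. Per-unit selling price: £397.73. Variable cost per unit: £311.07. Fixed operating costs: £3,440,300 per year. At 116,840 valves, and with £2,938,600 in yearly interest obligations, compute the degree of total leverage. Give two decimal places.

2.70

Total contribution margin = 116,840 × £86.66 = £10,125,354.40.
Operating income = contribution − fixed costs = £10,125,354.40 − £3,440,300 = £6,685,054.40. Interest = £2,938,600.00.
DOL = £10,125,354.40 ÷ £6,685,054.40 = 1.5146; DFL = £6,685,054.40 ÷ £3,746,454.40 = 1.7844.
Combined leverage = 1.5146 × 1.7844 = 2.7027.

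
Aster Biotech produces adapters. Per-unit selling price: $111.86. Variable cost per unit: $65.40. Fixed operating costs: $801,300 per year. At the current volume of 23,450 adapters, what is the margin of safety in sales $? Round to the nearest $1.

$693,857

Each unit contributes $111.86 − $65.40 = $46.46. Break-even units = $801,300 ÷ $46.46 = 17,247.09; break-even revenue = 17,247.09 × $111.86 = $1,929,259.97.
Actual sales revenue = 23,450 × $111.86 = $2,623,117.00.
Margin of safety = $2,623,117.00 − $1,929,259.97 = $693,857.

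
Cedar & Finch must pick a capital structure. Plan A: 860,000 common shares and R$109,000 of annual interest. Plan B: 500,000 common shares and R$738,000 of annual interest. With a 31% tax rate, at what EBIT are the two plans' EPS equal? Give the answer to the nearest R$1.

R$1,611,611

At indifference, (EBIT − 109,000)(1 − t)/860,000 = (EBIT − 738,000)(1 − t)/500,000.
Cancelling (1 − t) and cross-multiplying: 500,000·(EBIT − 109,000) = 860,000·(EBIT − 738,000).
Solving, EBIT = (738,000·860,000 − 109,000·500,000) / (860,000 − 500,000) = 580,180,000,000 / 360,000 = 1,611,611.11.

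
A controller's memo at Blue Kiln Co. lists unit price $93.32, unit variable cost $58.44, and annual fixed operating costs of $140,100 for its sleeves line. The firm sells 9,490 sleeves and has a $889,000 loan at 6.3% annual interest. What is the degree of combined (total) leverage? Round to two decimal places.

2.45

Total contribution margin = 9,490 × $34.88 = $331,011.20.
EBIT = $331,011.20 − $140,100 = $190,911.20. Interest = $56,007.00, so EBIT − I = $134,904.20.
Degree of total leverage = total CM / (EBIT − interest) = $331,011.20 / $134,904.20 = 2.4537.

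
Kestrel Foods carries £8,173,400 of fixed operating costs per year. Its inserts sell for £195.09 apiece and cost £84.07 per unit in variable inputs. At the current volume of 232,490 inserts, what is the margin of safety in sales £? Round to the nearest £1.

£30,993,759

Each unit contributes £195.09 − £84.07 = £111.02. Break-even units = £8,173,400 ÷ £111.02 = 73,620.97; break-even revenue = 73,620.97 × £195.09 = £14,362,714.88.
Actual sales revenue = 232,490 × £195.09 = £45,356,474.10.
Margin of safety = £45,356,474.10 − £14,362,714.88 = £30,993,759.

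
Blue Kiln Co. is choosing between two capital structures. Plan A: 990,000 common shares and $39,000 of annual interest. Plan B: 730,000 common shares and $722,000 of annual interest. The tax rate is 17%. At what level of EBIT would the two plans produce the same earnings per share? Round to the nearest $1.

At indifference, (EBIT − 39,000)(1 − t)/990,000 = (EBIT − 722,000)(1 − t)/730,000.
Cancelling (1 − t) and cross-multiplying: 730,000·(EBIT − 39,000) = 990,000·(EBIT − 722,000).
Solving, EBIT = (722,000·990,000 − 39,000·730,000) / (990,000 − 730,000) = 686,310,000,000 / 260,000 = 2,639,653.85.

$2,639,654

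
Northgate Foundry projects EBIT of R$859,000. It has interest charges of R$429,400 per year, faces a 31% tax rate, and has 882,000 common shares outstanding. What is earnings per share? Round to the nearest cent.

Pre-tax income = R$859,000 − R$429,400.00 = R$429,600.00.
Net income = R$429,600.00 × (1 − 0.31) = R$296,424.00.
Per share: R$296,424.00 / 882,000 shares = R$0.34.

R$0.34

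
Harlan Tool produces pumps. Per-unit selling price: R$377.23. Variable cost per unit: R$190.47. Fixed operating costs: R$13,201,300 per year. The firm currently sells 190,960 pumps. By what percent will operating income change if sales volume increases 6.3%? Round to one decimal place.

At 190,960 units, contribution = 190,960 × R$186.76 = R$35,663,689.60.
EBIT = R$35,663,689.60 − R$13,201,300 = R$22,462,389.60.
DOL = contribution ÷ EBIT = R$35,663,689.60 ÷ R$22,462,389.60 = 1.5877.
So EBIT moves 1.5877 × (+6.3%) = +10.0%.

+10.0%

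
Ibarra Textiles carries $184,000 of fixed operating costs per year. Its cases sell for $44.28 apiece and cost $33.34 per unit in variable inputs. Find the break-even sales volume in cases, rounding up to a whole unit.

16,820 cases

Unit CM = price − variable cost = $44.28 − $33.34 = $10.94.
Units to break even: $184,000 ÷ $10.94 = 16,819.01, rounded up to 16,820.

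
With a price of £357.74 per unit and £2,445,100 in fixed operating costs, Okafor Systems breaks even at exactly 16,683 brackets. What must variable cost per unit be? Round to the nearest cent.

£211.18

At break-even, FC = Q × (P − VC), so P − VC = £2,445,100 ÷ 16,683 = £146.5624.
Hence VC = price − CM = £357.74 − £146.5624 = £211.18.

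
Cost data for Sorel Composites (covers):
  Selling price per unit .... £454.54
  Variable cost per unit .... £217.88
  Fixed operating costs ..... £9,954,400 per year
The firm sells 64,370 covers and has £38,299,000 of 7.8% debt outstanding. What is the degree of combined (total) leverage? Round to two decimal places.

6.65

Contribution at this volume is 64,370 × £236.66 = £15,233,804.20.
Subtracting fixed costs: EBIT = £15,233,804.20 − £9,954,400 = £5,279,404.20. Interest = £2,987,322.00, so EBIT − I = £2,292,082.20.
DCL = contribution ÷ (EBIT − I) = £15,233,804.20 ÷ £2,292,082.20 = 6.6463.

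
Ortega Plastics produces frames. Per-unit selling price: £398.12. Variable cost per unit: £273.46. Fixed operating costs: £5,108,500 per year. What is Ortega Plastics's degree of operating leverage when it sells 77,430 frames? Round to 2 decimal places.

2.12

Total contribution margin = 77,430 × £124.66 = £9,652,423.80.
Subtracting fixed costs: EBIT = £9,652,423.80 − £5,108,500 = £4,543,923.80.
So DOL = total CM / EBIT = £9,652,423.80 / £4,543,923.80 = 2.1242.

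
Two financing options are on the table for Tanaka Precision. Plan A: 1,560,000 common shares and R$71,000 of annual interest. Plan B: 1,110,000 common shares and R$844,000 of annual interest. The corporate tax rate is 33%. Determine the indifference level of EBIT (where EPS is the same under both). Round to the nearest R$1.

At indifference, (EBIT − 71,000)(1 − t)/1,560,000 = (EBIT − 844,000)(1 − t)/1,110,000.
The (1 − t) factor cancels: (EBIT − 71,000) × 1,110,000 = (EBIT − 844,000) × 1,560,000.
Solving, EBIT = (844,000·1,560,000 − 71,000·1,110,000) / (1,560,000 − 1,110,000) = 1,237,830,000,000 / 450,000 = 2,750,733.33.

R$2,750,733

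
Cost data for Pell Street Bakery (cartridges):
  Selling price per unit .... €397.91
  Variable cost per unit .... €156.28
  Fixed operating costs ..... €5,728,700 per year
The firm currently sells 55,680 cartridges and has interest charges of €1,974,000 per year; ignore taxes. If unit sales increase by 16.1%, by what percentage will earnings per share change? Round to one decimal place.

+37.7%

Contribution at this volume is 55,680 × €241.63 = €13,453,958.40.
Operating income = contribution − fixed costs = €13,453,958.40 − €5,728,700 = €7,725,258.40.
After interest of €1,974,000.00, pre-tax earnings = €5,751,258.40.
DCL = total CM / (EBIT − I) = €13,453,958.40 / €5,751,258.40 = 2.3393.
%ΔEPS = DCL × %ΔSales = 2.3393 × +16.1% = +37.7%.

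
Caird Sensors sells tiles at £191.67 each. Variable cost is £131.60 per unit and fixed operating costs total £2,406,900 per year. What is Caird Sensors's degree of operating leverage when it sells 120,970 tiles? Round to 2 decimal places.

1.50

Total contribution margin = 120,970 × £60.07 = £7,266,667.90.
Subtracting fixed costs: EBIT = £7,266,667.90 − £2,406,900 = £4,859,767.90.
Degree of operating leverage = £7,266,667.90 / £4,859,767.90 = 1.4953.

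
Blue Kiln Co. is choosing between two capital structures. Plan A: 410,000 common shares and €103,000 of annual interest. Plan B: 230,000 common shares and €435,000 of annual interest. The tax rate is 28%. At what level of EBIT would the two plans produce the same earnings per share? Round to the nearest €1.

At indifference, (EBIT − 103,000)(1 − t)/410,000 = (EBIT − 435,000)(1 − t)/230,000.
Cancelling (1 − t) and cross-multiplying: 230,000·(EBIT − 103,000) = 410,000·(EBIT − 435,000).
Solving, EBIT = (435,000·410,000 − 103,000·230,000) / (410,000 − 230,000) = 154,660,000,000 / 180,000 = 859,222.22.

€859,222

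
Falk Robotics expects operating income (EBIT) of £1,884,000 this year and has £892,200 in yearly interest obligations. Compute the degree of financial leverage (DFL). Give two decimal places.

Interest = £892,200.00.
Degree of financial leverage = EBIT / (EBIT − interest) = £1,884,000 / £991,800.00 = 1.8996.

1.90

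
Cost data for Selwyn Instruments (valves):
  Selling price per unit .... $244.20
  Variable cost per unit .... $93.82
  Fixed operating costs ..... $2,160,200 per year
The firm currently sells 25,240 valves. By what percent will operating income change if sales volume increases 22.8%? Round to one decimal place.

At 25,240 units, contribution = 25,240 × $150.38 = $3,795,591.20.
Operating income = contribution − fixed costs = $3,795,591.20 − $2,160,200 = $1,635,391.20.
So DOL = total CM / EBIT = $3,795,591.20 / $1,635,391.20 = 2.3209.
Operating income changes by 2.3209 × +22.8% = +52.9%.

+52.9%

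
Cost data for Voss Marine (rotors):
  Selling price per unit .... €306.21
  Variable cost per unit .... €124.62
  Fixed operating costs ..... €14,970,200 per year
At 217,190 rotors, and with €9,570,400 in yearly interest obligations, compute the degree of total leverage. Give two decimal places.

2.65

At 217,190 units, contribution = 217,190 × €181.59 = €39,439,532.10.
Operating income = contribution − fixed costs = €39,439,532.10 − €14,970,200 = €24,469,332.10. Interest = €9,570,400.00, so EBIT − I = €14,898,932.10.
DCL = contribution ÷ (EBIT − I) = €39,439,532.10 ÷ €14,898,932.10 = 2.6471.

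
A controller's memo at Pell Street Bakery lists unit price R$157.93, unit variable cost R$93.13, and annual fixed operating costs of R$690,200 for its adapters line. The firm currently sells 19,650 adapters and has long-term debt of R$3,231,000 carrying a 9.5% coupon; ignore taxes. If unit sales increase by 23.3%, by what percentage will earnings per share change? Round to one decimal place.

At 19,650 units, contribution = 19,650 × R$64.80 = R$1,273,320.00.
Subtracting fixed costs: EBIT = R$1,273,320.00 − R$690,200 = R$583,120.00.
Interest = R$306,945.00, so EBIT − I = R$276,175.00.
DCL = total CM / (EBIT − I) = R$1,273,320.00 / R$276,175.00 = 4.6106.
EPS therefore changes by 4.6106 × (+23.3%) = +107.4%.

+107.4%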